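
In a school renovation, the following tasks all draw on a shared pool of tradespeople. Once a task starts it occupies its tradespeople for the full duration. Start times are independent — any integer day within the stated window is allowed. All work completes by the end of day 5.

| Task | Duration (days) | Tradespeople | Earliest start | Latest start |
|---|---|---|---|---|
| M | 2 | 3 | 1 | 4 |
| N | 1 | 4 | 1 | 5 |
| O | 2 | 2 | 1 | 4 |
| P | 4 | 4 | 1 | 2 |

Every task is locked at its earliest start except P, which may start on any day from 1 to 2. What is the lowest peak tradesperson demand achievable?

P@1: d1:13  d2:9  d3:4  d4:4  d5:0 → peak 13
P@2: d1:9  d2:9  d3:4  d4:4  d5:4 → peak 9
Best is P@2, peak 9.

9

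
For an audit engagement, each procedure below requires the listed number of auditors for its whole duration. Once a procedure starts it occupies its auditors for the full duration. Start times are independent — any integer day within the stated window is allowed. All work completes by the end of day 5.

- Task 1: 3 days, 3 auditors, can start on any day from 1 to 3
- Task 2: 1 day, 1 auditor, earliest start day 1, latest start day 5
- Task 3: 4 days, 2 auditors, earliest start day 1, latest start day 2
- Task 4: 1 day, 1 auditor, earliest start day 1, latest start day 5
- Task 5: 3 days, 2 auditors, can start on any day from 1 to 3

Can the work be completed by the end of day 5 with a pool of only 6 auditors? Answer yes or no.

The minimum achievable peak is 7; 6 < 7, so no feasible schedule stays within the cap.

no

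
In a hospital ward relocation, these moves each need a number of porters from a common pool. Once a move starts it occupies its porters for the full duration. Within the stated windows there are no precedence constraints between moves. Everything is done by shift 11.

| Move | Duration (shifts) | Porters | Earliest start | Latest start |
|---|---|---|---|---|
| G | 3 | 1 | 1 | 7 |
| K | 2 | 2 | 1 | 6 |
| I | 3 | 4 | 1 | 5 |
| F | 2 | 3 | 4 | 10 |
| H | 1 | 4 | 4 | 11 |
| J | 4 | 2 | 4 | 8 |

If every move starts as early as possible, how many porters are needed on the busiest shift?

9

Early-start schedule: G@1, K@1, I@1, F@4, H@4, J@4.
Load per shift: shift 1: 7, shift 2: 7, shift 3: 5, shift 4: 9, shift 5: 5, shift 6: 2, shift 7: 2, shift 8: 0, shift 9: 0, shift 10: 0, shift 11: 0.
Peak is 9.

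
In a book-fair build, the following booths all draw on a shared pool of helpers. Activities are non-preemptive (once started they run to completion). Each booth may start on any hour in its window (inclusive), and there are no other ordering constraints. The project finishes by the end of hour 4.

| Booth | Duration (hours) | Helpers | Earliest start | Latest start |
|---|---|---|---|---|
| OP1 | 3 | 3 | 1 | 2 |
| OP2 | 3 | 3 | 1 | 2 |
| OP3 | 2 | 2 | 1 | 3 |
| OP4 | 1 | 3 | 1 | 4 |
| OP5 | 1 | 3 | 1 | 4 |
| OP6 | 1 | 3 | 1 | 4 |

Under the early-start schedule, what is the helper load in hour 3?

6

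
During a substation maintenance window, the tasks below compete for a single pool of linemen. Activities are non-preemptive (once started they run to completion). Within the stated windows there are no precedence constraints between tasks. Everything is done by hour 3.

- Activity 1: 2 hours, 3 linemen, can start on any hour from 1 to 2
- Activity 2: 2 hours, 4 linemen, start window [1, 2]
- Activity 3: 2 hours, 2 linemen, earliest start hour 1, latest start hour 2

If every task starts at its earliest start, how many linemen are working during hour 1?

9

At early start, hour 1 has: Activity 1, Activity 2, Activity 3.
Demand: 3 + 4 + 2 = 9.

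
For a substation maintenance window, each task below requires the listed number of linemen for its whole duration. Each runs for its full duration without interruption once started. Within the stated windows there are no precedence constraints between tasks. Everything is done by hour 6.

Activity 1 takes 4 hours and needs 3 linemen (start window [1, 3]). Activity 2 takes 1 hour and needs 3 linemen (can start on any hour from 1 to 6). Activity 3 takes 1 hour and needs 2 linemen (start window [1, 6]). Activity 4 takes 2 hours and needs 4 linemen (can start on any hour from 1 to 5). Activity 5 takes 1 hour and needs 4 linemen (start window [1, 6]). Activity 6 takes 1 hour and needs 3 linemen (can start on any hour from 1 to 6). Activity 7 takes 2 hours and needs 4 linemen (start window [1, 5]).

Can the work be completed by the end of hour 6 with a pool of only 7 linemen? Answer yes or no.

yes

Schedule Activity 1@1, Activity 2@1, Activity 3@5, Activity 4@2, Activity 5@4, Activity 6@6, Activity 7@5: h1:6  h2:7  h3:7  h4:7  h5:6  h6:7 — peak 7 ≤ 7.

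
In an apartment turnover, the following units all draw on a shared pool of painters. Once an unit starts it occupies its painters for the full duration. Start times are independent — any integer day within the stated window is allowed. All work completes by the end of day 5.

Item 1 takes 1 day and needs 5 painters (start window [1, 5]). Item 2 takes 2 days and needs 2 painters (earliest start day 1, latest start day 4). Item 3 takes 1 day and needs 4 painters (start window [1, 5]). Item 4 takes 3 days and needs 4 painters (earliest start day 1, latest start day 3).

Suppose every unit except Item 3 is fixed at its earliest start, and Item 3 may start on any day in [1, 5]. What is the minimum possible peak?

Item 3@1: d1:15  d2:6  d3:4  d4:0  d5:0 → peak 15
Item 3@2: d1:11  d2:10  d3:4  d4:0  d5:0 → peak 11
Item 3@3: d1:11  d2:6  d3:8  d4:0  d5:0 → peak 11
Item 3@4: d1:11  d2:6  d3:4  d4:4  d5:0 → peak 11
Item 3@5: d1:11  d2:6  d3:4  d4:0  d5:4 → peak 11
Best is Item 3@2, peak 11.

11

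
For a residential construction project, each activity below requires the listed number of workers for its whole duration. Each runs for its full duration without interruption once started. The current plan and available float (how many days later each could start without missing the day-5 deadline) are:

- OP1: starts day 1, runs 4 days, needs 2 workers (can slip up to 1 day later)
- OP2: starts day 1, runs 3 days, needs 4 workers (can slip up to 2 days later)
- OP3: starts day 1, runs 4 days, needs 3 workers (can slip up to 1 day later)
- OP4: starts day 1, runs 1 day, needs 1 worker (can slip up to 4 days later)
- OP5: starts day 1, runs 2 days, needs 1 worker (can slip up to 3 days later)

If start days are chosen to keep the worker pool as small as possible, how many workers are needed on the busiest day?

9

Early-start (OP1@1, OP2@1, OP3@1, OP4@1, OP5@1) gives peak 11: d1:11  d2:10  d3:9  d4:5  d5:0.
Shift OP4→4, OP5→4.
Schedule OP1@1, OP2@1, OP3@1, OP4@4, OP5@4: d1:9  d2:9  d3:9  d4:7  d5:1 — peak 9.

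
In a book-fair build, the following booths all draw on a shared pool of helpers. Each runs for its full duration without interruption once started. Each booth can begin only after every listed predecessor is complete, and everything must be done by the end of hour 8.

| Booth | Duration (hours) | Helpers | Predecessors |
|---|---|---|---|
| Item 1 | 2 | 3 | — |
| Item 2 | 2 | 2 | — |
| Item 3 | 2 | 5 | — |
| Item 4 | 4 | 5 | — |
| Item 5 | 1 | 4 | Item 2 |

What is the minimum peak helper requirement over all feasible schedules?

Early-start (Item 1@1, Item 2@1, Item 3@1, Item 4@1, Item 5@3) gives peak 15: h1:15  h2:15  h3:9  h4:5  h5:0  h6:0  h7:0  h8:0.
Shift Item 1→3, Item 4→5.
Schedule Item 1@3, Item 2@1, Item 3@1, Item 4@5, Item 5@3: h1:7  h2:7  h3:7  h4:3  h5:5  h6:5  h7:5  h8:5 — peak 7.

7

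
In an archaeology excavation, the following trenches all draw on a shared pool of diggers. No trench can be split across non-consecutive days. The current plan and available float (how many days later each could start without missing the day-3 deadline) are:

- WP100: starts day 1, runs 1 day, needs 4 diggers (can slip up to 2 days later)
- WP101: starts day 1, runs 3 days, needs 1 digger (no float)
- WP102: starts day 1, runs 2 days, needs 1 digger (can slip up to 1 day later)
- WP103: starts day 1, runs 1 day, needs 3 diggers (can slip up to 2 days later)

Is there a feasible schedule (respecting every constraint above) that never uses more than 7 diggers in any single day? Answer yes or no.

Schedule WP100@1, WP101@1, WP102@2, WP103@2: d1:5  d2:5  d3:2 — peak 5 ≤ 7.

yes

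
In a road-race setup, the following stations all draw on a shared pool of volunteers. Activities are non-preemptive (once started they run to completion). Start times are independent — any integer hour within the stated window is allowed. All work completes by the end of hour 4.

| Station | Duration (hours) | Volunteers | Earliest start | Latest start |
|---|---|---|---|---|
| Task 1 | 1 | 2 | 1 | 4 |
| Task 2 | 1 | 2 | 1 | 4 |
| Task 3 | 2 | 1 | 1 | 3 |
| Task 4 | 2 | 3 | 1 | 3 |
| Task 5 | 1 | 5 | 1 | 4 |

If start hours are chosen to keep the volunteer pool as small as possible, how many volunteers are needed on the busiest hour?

5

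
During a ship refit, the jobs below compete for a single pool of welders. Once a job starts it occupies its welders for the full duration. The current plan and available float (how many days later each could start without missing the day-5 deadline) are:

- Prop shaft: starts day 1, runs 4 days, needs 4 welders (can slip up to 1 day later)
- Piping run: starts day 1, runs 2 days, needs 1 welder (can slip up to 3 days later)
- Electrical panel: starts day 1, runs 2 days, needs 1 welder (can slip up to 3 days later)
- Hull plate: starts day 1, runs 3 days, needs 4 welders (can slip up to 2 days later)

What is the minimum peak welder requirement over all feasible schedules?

8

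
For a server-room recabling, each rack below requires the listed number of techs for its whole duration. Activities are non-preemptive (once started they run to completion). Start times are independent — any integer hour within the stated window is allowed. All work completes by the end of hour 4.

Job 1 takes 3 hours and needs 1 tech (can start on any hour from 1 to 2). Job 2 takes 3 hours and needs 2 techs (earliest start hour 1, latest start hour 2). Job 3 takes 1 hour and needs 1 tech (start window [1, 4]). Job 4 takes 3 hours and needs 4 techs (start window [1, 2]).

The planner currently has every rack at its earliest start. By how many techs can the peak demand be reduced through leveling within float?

Early-start peak: h1:8  h2:7  h3:7  h4:0 ⇒ 8.
Leveled (Job 1@1, Job 2@1, Job 3@1, Job 4@2): h1:4  h2:7  h3:7  h4:4 ⇒ 7.
Reduction 8 − 7 = 1.

1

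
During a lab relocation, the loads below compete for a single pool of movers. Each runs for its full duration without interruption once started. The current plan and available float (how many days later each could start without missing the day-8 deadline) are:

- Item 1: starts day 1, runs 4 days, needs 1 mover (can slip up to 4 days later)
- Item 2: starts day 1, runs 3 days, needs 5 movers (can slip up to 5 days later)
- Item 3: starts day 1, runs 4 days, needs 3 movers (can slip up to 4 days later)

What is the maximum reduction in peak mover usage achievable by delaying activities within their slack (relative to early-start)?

4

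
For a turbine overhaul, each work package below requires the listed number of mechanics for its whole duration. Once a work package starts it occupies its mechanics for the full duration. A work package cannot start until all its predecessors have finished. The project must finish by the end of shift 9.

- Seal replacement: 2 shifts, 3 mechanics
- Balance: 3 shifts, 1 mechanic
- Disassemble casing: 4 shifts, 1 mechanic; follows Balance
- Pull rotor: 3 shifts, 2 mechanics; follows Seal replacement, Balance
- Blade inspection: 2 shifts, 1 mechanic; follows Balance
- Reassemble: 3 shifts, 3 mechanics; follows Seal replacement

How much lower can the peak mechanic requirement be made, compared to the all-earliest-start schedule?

3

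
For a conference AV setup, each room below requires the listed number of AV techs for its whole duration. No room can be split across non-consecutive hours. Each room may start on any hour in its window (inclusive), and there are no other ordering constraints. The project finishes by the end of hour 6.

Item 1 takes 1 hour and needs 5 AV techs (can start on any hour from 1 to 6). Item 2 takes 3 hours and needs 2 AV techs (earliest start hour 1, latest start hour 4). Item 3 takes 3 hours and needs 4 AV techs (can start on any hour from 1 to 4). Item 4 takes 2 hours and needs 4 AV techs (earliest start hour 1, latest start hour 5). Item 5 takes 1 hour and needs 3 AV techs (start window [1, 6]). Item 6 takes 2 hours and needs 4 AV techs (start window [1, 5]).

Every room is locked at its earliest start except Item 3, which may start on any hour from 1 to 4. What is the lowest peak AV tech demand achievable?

18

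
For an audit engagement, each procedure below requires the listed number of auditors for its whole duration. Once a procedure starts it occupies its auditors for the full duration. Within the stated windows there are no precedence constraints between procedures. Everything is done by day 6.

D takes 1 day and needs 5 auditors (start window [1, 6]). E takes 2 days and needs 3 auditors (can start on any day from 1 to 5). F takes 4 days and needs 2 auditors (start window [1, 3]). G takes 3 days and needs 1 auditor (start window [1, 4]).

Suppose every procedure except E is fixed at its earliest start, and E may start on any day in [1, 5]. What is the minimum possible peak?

8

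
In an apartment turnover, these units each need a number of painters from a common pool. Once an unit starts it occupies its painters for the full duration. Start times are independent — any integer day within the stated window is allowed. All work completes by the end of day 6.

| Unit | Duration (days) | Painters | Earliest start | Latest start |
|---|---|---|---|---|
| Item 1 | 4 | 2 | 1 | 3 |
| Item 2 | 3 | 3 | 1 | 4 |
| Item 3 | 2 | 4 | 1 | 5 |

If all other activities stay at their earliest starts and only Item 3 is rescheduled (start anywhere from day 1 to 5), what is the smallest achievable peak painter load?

Item 3@1: d1:9  d2:9  d3:5  d4:2  d5:0  d6:0 → peak 9
Item 3@2: d1:5  d2:9  d3:9  d4:2  d5:0  d6:0 → peak 9
Item 3@3: d1:5  d2:5  d3:9  d4:6  d5:0  d6:0 → peak 9
Item 3@4: d1:5  d2:5  d3:5  d4:6  d5:4  d6:0 → peak 6
Item 3@5: d1:5  d2:5  d3:5  d4:2  d5:4  d6:4 → peak 5
Best is Item 3@5, peak 5.

5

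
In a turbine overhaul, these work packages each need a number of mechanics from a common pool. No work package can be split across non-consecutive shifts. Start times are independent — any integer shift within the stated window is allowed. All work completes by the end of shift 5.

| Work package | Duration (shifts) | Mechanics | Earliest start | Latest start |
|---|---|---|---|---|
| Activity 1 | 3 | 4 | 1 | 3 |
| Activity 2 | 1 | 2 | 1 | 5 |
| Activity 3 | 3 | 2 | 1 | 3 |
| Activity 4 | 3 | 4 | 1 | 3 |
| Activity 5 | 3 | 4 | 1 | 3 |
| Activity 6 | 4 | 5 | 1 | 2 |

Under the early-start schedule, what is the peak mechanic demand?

Early-start schedule: Activity 1@1, Activity 2@1, Activity 3@1, Activity 4@1, Activity 5@1, Activity 6@1.
Load per shift: shift 1: 21, shift 2: 19, shift 3: 19, shift 4: 5, shift 5: 0.
Peak is 21.

21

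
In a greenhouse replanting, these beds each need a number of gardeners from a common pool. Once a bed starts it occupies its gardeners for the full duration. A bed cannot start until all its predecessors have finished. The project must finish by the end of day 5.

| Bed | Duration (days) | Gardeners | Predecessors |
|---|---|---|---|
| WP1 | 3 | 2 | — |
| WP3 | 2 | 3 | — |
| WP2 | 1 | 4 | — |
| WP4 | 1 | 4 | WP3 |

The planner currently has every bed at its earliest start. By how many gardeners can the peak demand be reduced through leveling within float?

Early-start peak: d1:9  d2:5  d3:6  d4:0  d5:0 ⇒ 9.
Leveled (WP1@1, WP3@1, WP2@4, WP4@5): d1:5  d2:5  d3:2  d4:4  d5:4 ⇒ 5.
Reduction 9 − 5 = 4.

4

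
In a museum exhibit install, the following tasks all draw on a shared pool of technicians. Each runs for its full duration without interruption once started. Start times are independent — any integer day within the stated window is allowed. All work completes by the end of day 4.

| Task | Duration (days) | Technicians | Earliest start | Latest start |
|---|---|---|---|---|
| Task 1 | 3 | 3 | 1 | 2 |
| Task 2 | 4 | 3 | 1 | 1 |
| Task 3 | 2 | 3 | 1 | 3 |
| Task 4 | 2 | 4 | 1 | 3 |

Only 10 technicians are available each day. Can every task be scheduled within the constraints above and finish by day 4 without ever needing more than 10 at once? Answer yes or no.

Schedule Task 1@1, Task 2@1, Task 3@1, Task 4@3: d1:9  d2:9  d3:10  d4:7 — peak 10 ≤ 10.

yes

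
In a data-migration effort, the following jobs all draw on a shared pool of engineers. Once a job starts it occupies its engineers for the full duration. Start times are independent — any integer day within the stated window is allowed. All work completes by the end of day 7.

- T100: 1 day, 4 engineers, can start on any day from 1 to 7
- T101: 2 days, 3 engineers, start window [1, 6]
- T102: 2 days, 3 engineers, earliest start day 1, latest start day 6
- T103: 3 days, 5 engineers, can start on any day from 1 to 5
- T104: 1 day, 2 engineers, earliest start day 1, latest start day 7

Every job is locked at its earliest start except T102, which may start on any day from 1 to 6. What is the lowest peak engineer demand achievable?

14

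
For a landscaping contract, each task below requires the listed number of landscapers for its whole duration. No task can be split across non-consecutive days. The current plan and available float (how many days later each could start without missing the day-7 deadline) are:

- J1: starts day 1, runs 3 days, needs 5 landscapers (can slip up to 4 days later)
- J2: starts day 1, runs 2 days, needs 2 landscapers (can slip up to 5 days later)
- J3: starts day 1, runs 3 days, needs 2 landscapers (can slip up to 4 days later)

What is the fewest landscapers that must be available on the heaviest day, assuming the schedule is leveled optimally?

5

Early-start (J1@1, J2@1, J3@1) gives peak 9: d1:9  d2:9  d3:7  d4:0  d5:0  d6:0  d7:0.
Shift J2→4, J3→4.
Schedule J1@1, J2@4, J3@4: d1:5  d2:5  d3:5  d4:4  d5:4  d6:2  d7:0 — peak 5.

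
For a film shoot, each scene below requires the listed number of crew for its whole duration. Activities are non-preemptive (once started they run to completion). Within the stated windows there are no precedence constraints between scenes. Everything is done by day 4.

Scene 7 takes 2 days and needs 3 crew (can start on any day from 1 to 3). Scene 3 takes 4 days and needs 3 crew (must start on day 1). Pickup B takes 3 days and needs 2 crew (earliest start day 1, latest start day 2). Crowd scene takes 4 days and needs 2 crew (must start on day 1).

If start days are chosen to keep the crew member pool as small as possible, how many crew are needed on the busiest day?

10

Schedule Scene 7@1, Scene 3@1, Pickup B@1, Crowd scene@1: d1:10  d2:10  d3:7  d4:5 — peak 10.
No arrangement of the 6 feasible schedules does better.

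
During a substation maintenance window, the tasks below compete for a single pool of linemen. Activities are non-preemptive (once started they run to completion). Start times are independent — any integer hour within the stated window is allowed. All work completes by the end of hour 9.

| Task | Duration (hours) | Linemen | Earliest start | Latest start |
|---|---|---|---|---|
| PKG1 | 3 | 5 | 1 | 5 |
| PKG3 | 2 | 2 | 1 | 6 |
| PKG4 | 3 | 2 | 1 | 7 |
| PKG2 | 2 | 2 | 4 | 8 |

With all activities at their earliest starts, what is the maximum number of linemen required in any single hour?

9

Early-start schedule: PKG1@1, PKG3@1, PKG4@1, PKG2@4.
Load per hour: hour 1: 9, hour 2: 9, hour 3: 7, hour 4: 2, hour 5: 2, hour 6: 0, hour 7: 0, hour 8: 0, hour 9: 0.
Peak is 9.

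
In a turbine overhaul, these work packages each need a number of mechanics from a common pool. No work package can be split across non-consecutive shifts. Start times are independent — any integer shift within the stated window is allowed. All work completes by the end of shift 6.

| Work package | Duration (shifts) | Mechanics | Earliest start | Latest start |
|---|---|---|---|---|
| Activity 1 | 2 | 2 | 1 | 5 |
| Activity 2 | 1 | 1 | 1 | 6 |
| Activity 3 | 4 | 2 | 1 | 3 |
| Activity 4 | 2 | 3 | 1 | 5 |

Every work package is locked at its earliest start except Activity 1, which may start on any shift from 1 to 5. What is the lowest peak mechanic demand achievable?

Activity 1@1: s1:8  s2:7  s3:2  s4:2  s5:0  s6:0 → peak 8
Activity 1@2: s1:6  s2:7  s3:4  s4:2  s5:0  s6:0 → peak 7
Activity 1@3: s1:6  s2:5  s3:4  s4:4  s5:0  s6:0 → peak 6
Activity 1@4: s1:6  s2:5  s3:2  s4:4  s5:2  s6:0 → peak 6
Activity 1@5: s1:6  s2:5  s3:2  s4:2  s5:2  s6:2 → peak 6
Best is Activity 1@3, peak 6.

6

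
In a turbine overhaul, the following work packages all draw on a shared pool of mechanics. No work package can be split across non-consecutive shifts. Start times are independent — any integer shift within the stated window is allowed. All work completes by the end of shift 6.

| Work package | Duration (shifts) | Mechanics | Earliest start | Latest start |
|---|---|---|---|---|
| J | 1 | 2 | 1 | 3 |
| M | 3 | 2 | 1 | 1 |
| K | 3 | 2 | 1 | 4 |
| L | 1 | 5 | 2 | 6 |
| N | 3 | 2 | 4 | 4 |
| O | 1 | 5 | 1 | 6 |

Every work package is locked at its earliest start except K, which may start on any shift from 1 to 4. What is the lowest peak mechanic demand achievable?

9

K@1: s1:11  s2:9  s3:4  s4:2  s5:2  s6:2 → peak 11
K@2: s1:9  s2:9  s3:4  s4:4  s5:2  s6:2 → peak 9
K@3: s1:9  s2:7  s3:4  s4:4  s5:4  s6:2 → peak 9
K@4: s1:9  s2:7  s3:2  s4:4  s5:4  s6:4 → peak 9
Best is K@2, peak 9.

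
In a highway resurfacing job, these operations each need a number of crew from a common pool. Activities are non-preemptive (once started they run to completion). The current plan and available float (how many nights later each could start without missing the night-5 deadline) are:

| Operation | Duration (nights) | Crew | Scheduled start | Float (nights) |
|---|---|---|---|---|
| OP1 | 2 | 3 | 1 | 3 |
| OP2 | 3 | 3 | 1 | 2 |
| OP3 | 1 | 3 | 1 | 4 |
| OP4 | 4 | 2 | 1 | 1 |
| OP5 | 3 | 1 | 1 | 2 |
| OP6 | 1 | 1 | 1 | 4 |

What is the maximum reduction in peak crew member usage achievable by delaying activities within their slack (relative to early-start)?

7

Early-start peak: n1:13  n2:9  n3:6  n4:2  n5:0 ⇒ 13.
Leveled (OP1@1, OP2@3, OP3@1, OP4@2, OP5@2, OP6@5): n1:6  n2:6  n3:6  n4:6  n5:6 ⇒ 6.
Reduction 13 − 6 = 7.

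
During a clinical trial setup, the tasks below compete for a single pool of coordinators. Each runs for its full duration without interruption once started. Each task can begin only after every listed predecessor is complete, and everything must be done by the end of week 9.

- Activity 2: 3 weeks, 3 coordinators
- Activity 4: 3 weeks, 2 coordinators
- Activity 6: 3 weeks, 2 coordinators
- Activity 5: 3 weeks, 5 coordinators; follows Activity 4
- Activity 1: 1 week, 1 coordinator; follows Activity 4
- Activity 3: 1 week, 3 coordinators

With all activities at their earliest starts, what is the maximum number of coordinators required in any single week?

10

Early-start schedule: Activity 2@1, Activity 4@1, Activity 6@1, Activity 5@4, Activity 1@4, Activity 3@1.
Load per week: week 1: 10, week 2: 7, week 3: 7, week 4: 6, week 5: 5, week 6: 5, week 7: 0, week 8: 0, week 9: 0.
Peak is 10.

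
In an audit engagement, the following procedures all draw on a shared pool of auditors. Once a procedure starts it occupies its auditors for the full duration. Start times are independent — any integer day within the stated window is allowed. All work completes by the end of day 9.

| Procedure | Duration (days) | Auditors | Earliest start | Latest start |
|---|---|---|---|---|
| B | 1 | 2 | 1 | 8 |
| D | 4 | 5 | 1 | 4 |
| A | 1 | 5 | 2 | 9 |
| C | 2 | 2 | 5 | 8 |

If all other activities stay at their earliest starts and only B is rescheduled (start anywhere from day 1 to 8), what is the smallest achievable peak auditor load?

10

B@1: d1:7  d2:10  d3:5  d4:5  d5:2  d6:2  d7:0  d8:0  d9:0 → peak 10
B@2: d1:5  d2:12  d3:5  d4:5  d5:2  d6:2  d7:0  d8:0  d9:0 → peak 12
B@3: d1:5  d2:10  d3:7  d4:5  d5:2  d6:2  d7:0  d8:0  d9:0 → peak 10
B@4: d1:5  d2:10  d3:5  d4:7  d5:2  d6:2  d7:0  d8:0  d9:0 → peak 10
B@5: d1:5  d2:10  d3:5  d4:5  d5:4  d6:2  d7:0  d8:0  d9:0 → peak 10
B@6: d1:5  d2:10  d3:5  d4:5  d5:2  d6:4  d7:0  d8:0  d9:0 → peak 10
B@7: d1:5  d2:10  d3:5  d4:5  d5:2  d6:2  d7:2  d8:0  d9:0 → peak 10
B@8: d1:5  d2:10  d3:5  d4:5  d5:2  d6:2  d7:0  d8:2  d9:0 → peak 10
Best is B@1, peak 10.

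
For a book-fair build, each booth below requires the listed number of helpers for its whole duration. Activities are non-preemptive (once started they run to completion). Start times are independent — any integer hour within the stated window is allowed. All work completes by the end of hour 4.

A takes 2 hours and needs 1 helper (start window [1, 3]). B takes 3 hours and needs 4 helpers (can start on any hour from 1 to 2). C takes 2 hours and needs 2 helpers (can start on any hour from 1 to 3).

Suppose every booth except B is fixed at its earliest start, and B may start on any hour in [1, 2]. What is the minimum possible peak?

B@1: h1:7  h2:7  h3:4  h4:0 → peak 7
B@2: h1:3  h2:7  h3:4  h4:4 → peak 7
Best is B@1, peak 7.

7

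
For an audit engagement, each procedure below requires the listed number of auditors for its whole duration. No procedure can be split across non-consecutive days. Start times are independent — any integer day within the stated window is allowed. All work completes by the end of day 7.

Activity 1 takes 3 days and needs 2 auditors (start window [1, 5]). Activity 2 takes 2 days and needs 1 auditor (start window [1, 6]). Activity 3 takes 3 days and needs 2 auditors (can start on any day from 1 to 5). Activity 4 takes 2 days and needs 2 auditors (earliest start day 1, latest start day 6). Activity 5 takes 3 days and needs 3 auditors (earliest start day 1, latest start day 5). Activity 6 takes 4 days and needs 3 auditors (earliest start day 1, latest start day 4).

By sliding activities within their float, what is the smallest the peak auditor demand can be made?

6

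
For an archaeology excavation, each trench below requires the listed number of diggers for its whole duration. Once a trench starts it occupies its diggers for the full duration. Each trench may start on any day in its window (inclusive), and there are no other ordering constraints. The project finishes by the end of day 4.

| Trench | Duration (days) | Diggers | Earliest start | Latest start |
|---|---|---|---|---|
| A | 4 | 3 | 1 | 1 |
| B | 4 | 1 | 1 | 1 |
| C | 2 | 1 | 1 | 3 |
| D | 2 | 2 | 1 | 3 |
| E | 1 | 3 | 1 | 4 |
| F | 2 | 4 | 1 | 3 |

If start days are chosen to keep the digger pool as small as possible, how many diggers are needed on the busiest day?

9

Early-start (A@1, B@1, C@1, D@1, E@1, F@1) gives peak 14: d1:14  d2:11  d3:4  d4:4.
Shift D→3, E→3.
Schedule A@1, B@1, C@1, D@3, E@3, F@1: d1:9  d2:9  d3:9  d4:6 — peak 9.
Total digger-days = 33 over 4 days ⇒ peak ≥ ⌈33/4⌉ = 9, so 9 is optimal.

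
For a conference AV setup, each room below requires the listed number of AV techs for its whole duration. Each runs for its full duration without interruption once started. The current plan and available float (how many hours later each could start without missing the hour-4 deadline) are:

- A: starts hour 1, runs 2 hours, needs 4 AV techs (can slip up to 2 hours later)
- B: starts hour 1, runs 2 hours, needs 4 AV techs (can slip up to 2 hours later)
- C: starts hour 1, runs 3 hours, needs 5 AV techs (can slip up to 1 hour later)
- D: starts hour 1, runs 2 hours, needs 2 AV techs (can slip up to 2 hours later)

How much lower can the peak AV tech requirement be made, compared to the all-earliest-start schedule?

Early-start peak: h1:15  h2:15  h3:5  h4:0 ⇒ 15.
Leveled (A@1, B@3, C@1, D@1): h1:11  h2:11  h3:9  h4:4 ⇒ 11.
Reduction 15 − 11 = 4.

4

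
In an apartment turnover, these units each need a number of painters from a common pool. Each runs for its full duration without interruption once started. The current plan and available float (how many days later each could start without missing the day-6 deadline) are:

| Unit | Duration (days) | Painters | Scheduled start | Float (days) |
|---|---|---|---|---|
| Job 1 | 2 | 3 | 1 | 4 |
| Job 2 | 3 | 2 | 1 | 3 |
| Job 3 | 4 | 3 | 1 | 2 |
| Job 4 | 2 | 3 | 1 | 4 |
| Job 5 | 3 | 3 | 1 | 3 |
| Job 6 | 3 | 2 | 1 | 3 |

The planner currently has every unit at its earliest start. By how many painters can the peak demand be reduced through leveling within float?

8

Early-start peak: d1:16  d2:16  d3:10  d4:3  d5:0  d6:0 ⇒ 16.
Leveled (Job 1@1, Job 2@1, Job 3@1, Job 4@5, Job 5@3, Job 6@4): d1:8  d2:8  d3:8  d4:8  d5:8  d6:5 ⇒ 8.
Reduction 16 − 8 = 8.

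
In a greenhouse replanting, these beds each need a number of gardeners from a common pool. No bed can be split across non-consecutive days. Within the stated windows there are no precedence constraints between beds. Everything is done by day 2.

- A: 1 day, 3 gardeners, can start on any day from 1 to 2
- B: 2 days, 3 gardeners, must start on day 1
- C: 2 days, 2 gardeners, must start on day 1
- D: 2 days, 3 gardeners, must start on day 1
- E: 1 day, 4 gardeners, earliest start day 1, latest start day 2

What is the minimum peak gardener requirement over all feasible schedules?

12

Early-start (A@1, B@1, C@1, D@1, E@1) gives peak 15: d1:15  d2:8.
Shift E→2.
Schedule A@1, B@1, C@1, D@1, E@2: d1:11  d2:12 — peak 12.
Total gardener-days = 23 over 2 days ⇒ peak ≥ ⌈23/2⌉ = 12, so 12 is optimal.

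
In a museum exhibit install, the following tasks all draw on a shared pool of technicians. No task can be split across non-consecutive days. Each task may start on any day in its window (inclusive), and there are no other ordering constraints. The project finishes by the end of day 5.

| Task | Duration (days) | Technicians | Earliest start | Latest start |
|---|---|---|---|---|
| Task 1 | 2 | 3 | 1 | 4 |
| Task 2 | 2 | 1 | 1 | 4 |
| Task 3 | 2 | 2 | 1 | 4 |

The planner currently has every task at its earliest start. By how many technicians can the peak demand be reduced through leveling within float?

3

Early-start peak: d1:6  d2:6  d3:0  d4:0  d5:0 ⇒ 6.
Leveled (Task 1@1, Task 2@3, Task 3@3): d1:3  d2:3  d3:3  d4:3  d5:0 ⇒ 3.
Reduction 6 − 3 = 3.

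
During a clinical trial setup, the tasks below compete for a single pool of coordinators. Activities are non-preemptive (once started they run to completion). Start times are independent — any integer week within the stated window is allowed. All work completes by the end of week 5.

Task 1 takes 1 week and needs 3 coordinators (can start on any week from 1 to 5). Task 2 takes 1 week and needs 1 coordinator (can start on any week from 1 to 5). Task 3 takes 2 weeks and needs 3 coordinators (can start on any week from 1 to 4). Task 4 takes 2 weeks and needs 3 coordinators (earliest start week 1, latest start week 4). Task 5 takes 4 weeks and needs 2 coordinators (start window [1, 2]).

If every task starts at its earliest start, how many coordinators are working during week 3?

At early start, week 3 has: Task 5.
Demand: 2 = 2.

2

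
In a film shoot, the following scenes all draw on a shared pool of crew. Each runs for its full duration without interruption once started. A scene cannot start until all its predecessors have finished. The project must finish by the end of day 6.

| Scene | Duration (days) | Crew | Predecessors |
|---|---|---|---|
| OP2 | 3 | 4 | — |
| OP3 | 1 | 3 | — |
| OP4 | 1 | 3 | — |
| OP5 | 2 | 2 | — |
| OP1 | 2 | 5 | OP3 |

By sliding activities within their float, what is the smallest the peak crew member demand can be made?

6

Early-start (OP2@1, OP3@1, OP4@1, OP5@1, OP1@2) gives peak 12: d1:12  d2:11  d3:9  d4:0  d5:0  d6:0.
Shift OP3→4, OP4→4, OP1→5.
Schedule OP2@1, OP3@4, OP4@4, OP5@1, OP1@5: d1:6  d2:6  d3:4  d4:6  d5:5  d6:5 — peak 6.
Total crew member-days = 32 over 6 days ⇒ peak ≥ ⌈32/6⌉ = 6, so 6 is optimal.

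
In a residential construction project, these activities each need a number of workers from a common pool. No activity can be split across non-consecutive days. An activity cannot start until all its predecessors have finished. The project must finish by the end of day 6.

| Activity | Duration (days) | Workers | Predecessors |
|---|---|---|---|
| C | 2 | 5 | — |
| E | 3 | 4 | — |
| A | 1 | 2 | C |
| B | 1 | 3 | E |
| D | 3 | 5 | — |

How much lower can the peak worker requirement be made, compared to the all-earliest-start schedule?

5

Early-start peak: d1:14  d2:14  d3:11  d4:3  d5:0  d6:0 ⇒ 14.
Leveled (C@1, E@1, A@3, B@4, D@4): d1:9  d2:9  d3:6  d4:8  d5:5  d6:5 ⇒ 9.
Reduction 14 − 9 = 5.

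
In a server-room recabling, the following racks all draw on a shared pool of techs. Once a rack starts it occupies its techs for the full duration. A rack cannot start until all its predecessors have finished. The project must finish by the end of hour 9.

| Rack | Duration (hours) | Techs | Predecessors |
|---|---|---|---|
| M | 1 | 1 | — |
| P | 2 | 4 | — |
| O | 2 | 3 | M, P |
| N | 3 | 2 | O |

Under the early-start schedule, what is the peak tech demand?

Early-start schedule: M@1, P@1, O@3, N@5.
Load per hour: hour 1: 5, hour 2: 4, hour 3: 3, hour 4: 3, hour 5: 2, hour 6: 2, hour 7: 2, hour 8: 0, hour 9: 0.
Peak is 5.

5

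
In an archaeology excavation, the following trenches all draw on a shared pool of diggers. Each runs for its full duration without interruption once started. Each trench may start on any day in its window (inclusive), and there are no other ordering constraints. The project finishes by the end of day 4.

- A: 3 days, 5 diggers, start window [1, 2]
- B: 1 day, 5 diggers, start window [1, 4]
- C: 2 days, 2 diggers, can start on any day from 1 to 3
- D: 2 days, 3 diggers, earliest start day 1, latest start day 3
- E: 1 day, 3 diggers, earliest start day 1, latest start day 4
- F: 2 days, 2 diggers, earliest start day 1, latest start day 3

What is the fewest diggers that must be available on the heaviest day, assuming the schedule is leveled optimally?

Early-start (A@1, B@1, C@1, D@1, E@1, F@1) gives peak 20: d1:20  d2:12  d3:5  d4:0.
Shift B→4, E→3, F→3.
Schedule A@1, B@4, C@1, D@1, E@3, F@3: d1:10  d2:10  d3:10  d4:7 — peak 10.
Total digger-days = 37 over 4 days ⇒ peak ≥ ⌈37/4⌉ = 10, so 10 is optimal.

10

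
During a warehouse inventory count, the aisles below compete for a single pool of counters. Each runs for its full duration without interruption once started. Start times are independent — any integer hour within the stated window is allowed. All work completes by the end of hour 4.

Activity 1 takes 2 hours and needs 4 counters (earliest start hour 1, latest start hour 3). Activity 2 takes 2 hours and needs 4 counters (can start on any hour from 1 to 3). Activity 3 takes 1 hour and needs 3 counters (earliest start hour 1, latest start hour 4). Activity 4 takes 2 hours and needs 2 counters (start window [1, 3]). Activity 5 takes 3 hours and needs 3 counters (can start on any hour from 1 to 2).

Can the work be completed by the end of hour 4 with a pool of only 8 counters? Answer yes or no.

The minimum achievable peak is 9; 8 < 9, so no feasible schedule stays within the cap.

no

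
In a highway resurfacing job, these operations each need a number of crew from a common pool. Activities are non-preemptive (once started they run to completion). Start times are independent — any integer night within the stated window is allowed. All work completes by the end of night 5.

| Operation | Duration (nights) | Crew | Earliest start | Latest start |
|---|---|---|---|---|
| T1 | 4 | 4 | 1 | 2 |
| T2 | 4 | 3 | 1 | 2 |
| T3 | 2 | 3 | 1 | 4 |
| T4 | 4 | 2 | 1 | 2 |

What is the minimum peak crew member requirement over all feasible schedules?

Schedule T1@1, T2@1, T3@1, T4@1: n1:12  n2:12  n3:9  n4:9  n5:0 — peak 12.

12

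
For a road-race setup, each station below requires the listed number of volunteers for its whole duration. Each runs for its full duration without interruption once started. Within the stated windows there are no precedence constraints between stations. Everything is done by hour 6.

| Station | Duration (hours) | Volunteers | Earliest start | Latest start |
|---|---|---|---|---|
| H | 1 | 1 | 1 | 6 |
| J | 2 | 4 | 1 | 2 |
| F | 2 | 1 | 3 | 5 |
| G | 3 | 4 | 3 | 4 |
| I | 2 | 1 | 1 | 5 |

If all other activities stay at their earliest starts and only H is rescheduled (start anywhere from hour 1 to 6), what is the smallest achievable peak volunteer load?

H@1: h1:6  h2:5  h3:5  h4:5  h5:4  h6:0 → peak 6
H@2: h1:5  h2:6  h3:5  h4:5  h5:4  h6:0 → peak 6
H@3: h1:5  h2:5  h3:6  h4:5  h5:4  h6:0 → peak 6
H@4: h1:5  h2:5  h3:5  h4:6  h5:4  h6:0 → peak 6
H@5: h1:5  h2:5  h3:5  h4:5  h5:5  h6:0 → peak 5
H@6: h1:5  h2:5  h3:5  h4:5  h5:4  h6:1 → peak 5
Best is H@5, peak 5.

5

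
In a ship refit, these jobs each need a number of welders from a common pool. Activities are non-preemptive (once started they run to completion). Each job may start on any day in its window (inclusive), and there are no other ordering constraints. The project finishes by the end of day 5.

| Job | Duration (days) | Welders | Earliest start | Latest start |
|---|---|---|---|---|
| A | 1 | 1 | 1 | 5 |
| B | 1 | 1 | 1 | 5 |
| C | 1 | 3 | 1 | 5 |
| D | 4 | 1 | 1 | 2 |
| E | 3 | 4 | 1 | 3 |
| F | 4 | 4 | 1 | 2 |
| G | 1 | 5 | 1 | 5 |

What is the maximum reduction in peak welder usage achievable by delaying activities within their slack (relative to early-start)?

10

Early-start peak: d1:19  d2:9  d3:9  d4:5  d5:0 ⇒ 19.
Leveled (A@1, B@1, C@1, D@1, E@2, F@2, G@5): d1:6  d2:9  d3:9  d4:9  d5:9 ⇒ 9.
Reduction 19 − 9 = 10.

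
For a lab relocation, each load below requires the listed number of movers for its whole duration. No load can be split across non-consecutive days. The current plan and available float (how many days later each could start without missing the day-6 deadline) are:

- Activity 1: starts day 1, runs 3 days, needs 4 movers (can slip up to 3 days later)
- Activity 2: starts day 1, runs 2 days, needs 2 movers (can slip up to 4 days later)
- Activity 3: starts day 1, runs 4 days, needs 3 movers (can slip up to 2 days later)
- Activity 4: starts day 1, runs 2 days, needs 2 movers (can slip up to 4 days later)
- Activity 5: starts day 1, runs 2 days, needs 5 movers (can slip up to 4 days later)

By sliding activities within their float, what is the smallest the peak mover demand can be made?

8

Early-start (Activity 1@1, Activity 2@1, Activity 3@1, Activity 4@1, Activity 5@1) gives peak 16: d1:16  d2:16  d3:7  d4:3  d5:0  d6:0.
Shift Activity 3→3, Activity 5→4.
Schedule Activity 1@1, Activity 2@1, Activity 3@3, Activity 4@1, Activity 5@4: d1:8  d2:8  d3:7  d4:8  d5:8  d6:3 — peak 8.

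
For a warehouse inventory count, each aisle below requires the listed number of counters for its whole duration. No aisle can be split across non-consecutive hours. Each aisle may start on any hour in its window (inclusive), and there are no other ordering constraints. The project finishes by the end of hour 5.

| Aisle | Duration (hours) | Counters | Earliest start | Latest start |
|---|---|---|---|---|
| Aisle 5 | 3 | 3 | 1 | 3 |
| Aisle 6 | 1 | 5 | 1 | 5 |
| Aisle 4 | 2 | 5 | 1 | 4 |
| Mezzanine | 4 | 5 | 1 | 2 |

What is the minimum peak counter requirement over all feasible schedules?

10

Early-start (Aisle 5@1, Aisle 6@1, Aisle 4@1, Mezzanine@1) gives peak 18: h1:18  h2:13  h3:8  h4:5  h5:0.
Shift Aisle 4→4, Mezzanine→2.
Schedule Aisle 5@1, Aisle 6@1, Aisle 4@4, Mezzanine@2: h1:8  h2:8  h3:8  h4:10  h5:10 — peak 10.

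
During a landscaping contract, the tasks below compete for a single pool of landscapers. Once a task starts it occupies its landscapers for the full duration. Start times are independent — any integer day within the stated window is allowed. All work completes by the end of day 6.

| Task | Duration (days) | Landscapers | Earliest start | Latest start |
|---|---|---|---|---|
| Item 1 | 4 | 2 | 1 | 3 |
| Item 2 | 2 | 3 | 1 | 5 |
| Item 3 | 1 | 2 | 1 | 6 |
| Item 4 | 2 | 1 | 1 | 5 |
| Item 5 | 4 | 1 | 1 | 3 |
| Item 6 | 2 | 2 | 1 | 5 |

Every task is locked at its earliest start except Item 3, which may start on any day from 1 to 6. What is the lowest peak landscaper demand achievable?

Item 3@1: d1:11  d2:9  d3:3  d4:3  d5:0  d6:0 → peak 11
Item 3@2: d1:9  d2:11  d3:3  d4:3  d5:0  d6:0 → peak 11
Item 3@3: d1:9  d2:9  d3:5  d4:3  d5:0  d6:0 → peak 9
Item 3@4: d1:9  d2:9  d3:3  d4:5  d5:0  d6:0 → peak 9
Item 3@5: d1:9  d2:9  d3:3  d4:3  d5:2  d6:0 → peak 9
Item 3@6: d1:9  d2:9  d3:3  d4:3  d5:0  d6:2 → peak 9
Best is Item 3@3, peak 9.

9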